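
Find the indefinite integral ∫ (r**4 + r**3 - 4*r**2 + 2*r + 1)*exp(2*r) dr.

(4*r**4 - 4*r**3 - 10*r**2 + 18*r - 5)*exp(2*r)/8 + C

Use integration by parts with u = r**4 + r**3 - 4*r**2 + 2*r + 1, dv = exp(2*r) dr, so v = exp(2*r)/2.
Apply parts 4 times (tabular method): alternate signs, differentiate u down to 0, integrate dv up.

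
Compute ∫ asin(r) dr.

r*asin(r) + sqrt(-r**2 + 1) + C

Use integration by parts with u = arcsin(r), dv = dr.
Then du = 1/sqrt(-r**2 + 1) dr.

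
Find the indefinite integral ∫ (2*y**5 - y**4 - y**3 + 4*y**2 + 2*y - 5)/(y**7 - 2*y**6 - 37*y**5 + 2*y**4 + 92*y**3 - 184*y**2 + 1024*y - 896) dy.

565*log(y - 7)/3498 - 11*log(y - 2)/288 + log(y - 1)/750 - 25823*log(y + 4)/198000 + 1221*log(y**2 + 4)/424000 + 9653*atan(y/2)/212000 - 199/(600*y + 2400) + C

Factor the denominator: (y - 7)*(y - 2)*(y - 1)*(y + 4)**2*(y**2 + 4).
Partial-fraction decomposition: (1221*y + 19306)/(212000*(y**2 + 4)) - 25823/(198000*(y + 4)) + 199/(600*(y + 4)**2) + 1/(750*(y - 1)) - 11/(288*(y - 2)) + 565/(3498*(y - 7)).
Integrate each term; A/(y−a) gives A·log|y−a|; the (By+D)/(y²+p²) term gives a log and an atan.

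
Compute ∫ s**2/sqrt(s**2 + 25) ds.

Substitute s = 5·tan(θ), so ds = 5·sec(θ)^2 dθ and the radical becomes sqrt(s**2 + 25) = 5·sec(θ) by the Pythagorean identity.
Integrate the resulting trig expression in θ, then back-substitute tan(θ) = s/5, sec(θ) = sqrt(s**2 + 25)/5 (absorbing any constant into C).

s*sqrt(s**2 + 25)/2 - 25*log(s + sqrt(s**2 + 25))/2 + C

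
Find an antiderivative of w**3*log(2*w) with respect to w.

Use integration by parts with u = log(2*w), dv = w**3 dw.
Then du = 1/w dw and v = w**4/4.

w**4*(log(w) + log(2))/4 - w**4/16 + C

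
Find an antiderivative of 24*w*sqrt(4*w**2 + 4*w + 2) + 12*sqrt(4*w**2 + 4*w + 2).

Let u = 4*w**2 + 4*w + 2, so du = (8*w + 4) dw.
Rewriting, the integral becomes 3·∫ √u du = 3·(2/3)u^(3/2).
Substituting back, u = 4*w**2 + 4*w + 2.

2*(4*w**2 + 4*w + 2)**(3/2) + C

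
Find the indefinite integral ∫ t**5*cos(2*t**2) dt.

t**4*sin(2*t**2)/4 + t**2*cos(2*t**2)/4 - sin(2*t**2)/8 + C

Let u = t², du = 2t dt; rewrite as (1/2)∫ u^2·cos(2u) du.
Now integrate by parts 2 times.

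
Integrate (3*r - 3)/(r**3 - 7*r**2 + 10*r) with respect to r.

Factor the denominator: r*(r - 5)*(r - 2).
Partial-fraction decomposition: -1/(2*(r - 2)) + 4/(5*(r - 5)) - 3/(10*r).
Integrate each term: A/(r−a) contributes A·log|r−a|.

-3*log(r)/10 + 4*log(r - 5)/5 - log(r - 2)/2 + C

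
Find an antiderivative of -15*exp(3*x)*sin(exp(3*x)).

5*cos(exp(3*x)) + C

Let u = exp(3*x), so du = (3*exp(3*x)) dx.
Rewriting, the integral becomes -5·∫ sin(u) du = -5·-cos(u).
Substituting back, u = exp(3*x).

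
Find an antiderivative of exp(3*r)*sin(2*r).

3*exp(3*r)*sin(2*r)/13 - 2*exp(3*r)*cos(2*r)/13 + C

Let I denote the integral. Integrate by parts with u = sin(2*r), dv = exp(3*r) dr, so v = exp(3*r)/3: I = exp(3*r)*sin(2*r)/3 − (2/3)·∫ exp(3*r)*cos(2*r) dr.
Apply parts again with u = cos(2*r), dv = exp(3*r) dr: ∫ exp(3*r)*cos(2*r) dr = exp(3*r)*cos(2*r)/3 + (2/3)·I. Substituting back brings back I: I = exp(3*r)*sin(2*r)/3 - 2*exp(3*r)*cos(2*r)/9 − (4/9)·I.
Solving for I: (1 + 4/9)·I equals the remaining terms, so I = (9/13)·(exp(3*r)*sin(2*r)/3 - 2*exp(3*r)*cos(2*r)/9).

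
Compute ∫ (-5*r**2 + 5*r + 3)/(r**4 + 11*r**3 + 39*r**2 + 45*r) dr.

Factor the denominator: r*(r + 3)**2*(r + 5).
Partial-fraction decomposition: 147/(20*(r + 5)) - 89/(12*(r + 3)) + 19/(2*(r + 3)**2) + 1/(15*r).
Integrate each term; A/(r−a) gives A·log|r−a|; A/(r−a)² gives −A/(r−a).

log(r)/15 - 89*log(r + 3)/12 + 147*log(r + 5)/20 - 19/(2*r + 6) + C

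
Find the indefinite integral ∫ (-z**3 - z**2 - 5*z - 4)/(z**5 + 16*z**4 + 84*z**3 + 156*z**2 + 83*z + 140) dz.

Factor the denominator: (z + 4)*(z + 5)*(z + 7)*(z**2 + 1).
Partial-fraction decomposition: -(5*z + 14)/(442*(z**2 + 1)) + 13/(12*(z + 7)) - 121/(52*(z + 5)) + 64/(51*(z + 4)).
Integrate each term; A/(z−a) gives A·log|z−a|; the (Bz+D)/(z²+p²) term gives a log and an atan.

64*log(z + 4)/51 - 121*log(z + 5)/52 + 13*log(z + 7)/12 - 5*log(z**2 + 1)/884 - 7*atan(z)/221 + C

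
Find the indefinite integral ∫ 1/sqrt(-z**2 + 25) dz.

Substitute z = 5·sin(θ), so dz = 5·cos(θ) dθ and the radical becomes sqrt(-z**2 + 25) = 5·cos(θ) by the Pythagorean identity.
Integrate the resulting trig expression in θ, then back-substitute θ = asin(z/5), sin(θ) = z/5, cos(θ) = sqrt(-z**2 + 25)/5 (absorbing any constant into C).

asin(z/5) + C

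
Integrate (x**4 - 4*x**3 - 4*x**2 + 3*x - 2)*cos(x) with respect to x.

Use integration by parts with u = x**4 - 4*x**3 - 4*x**2 + 3*x - 2, dv = cos(x) dx, so v = sin(x).
Apply parts 4 times (tabular method): alternate signs, differentiate u down to 0, integrate dv up.

x**4*sin(x) - 4*x**3*sin(x) + 4*x**3*cos(x) - 16*x**2*sin(x) - 12*x**2*cos(x) + 27*x*sin(x) - 32*x*cos(x) + 30*sin(x) + 27*cos(x) + C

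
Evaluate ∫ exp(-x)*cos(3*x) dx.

3*exp(-x)*sin(3*x)/10 - exp(-x)*cos(3*x)/10 + C

Let I denote the integral. Integrate by parts with u = cos(3*x), dv = exp(-x) dx, so v = -exp(-x): I = -exp(-x)*cos(3*x) − 3·∫ exp(-x)*sin(3*x) dx.
Apply parts again with u = sin(3*x), dv = exp(-x) dx: ∫ exp(-x)*sin(3*x) dx = -exp(-x)*sin(3*x) + 3·I. Substituting back brings back I: I = 3*exp(-x)*sin(3*x) - exp(-x)*cos(3*x) − 9·I.
Solving for I: (1 + 9)·I equals the remaining terms, so I = (1/10)·(3*exp(-x)*sin(3*x) - exp(-x)*cos(3*x)).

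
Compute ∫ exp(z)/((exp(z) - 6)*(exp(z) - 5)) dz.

log(exp(z) - 6) - log(exp(z) - 5) + C

Let u = e^z, du = e^z dz.
The integral becomes ∫ du/((u-6)(u-5)); decompose into partial fractions.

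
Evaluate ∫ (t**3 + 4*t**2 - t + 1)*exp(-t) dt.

Use integration by parts with u = t**3 + 4*t**2 - t + 1, dv = exp(-t) dt, so v = -exp(-t).
Apply parts 3 times (tabular method): alternate signs, differentiate u down to 0, integrate dv up.

(-t**3 - 7*t**2 - 13*t - 14)*exp(-t) + C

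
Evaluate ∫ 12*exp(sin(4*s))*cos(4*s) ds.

3*exp(sin(4*s)) + C

Let u = sin(4*s), so du = (4*cos(4*s)) ds.
Rewriting, the integral becomes 3·∫ e^u du = 3·e^u.
Substituting back, u = sin(4*s).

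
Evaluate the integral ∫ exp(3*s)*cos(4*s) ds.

Let I denote the integral. Integrate by parts with u = cos(4*s), dv = exp(3*s) ds, so v = exp(3*s)/3: I = exp(3*s)*cos(4*s)/3 + (4/3)·∫ exp(3*s)*sin(4*s) ds.
Apply parts again with u = sin(4*s), dv = exp(3*s) ds: ∫ exp(3*s)*sin(4*s) ds = exp(3*s)*sin(4*s)/3 − (4/3)·I. Substituting back brings back I: I = 4*exp(3*s)*sin(4*s)/9 + exp(3*s)*cos(4*s)/3 − (16/9)·I.
Solving for I: (1 + 16/9)·I equals the remaining terms, so I = (9/25)·(4*exp(3*s)*sin(4*s)/9 + exp(3*s)*cos(4*s)/3).

4*exp(3*s)*sin(4*s)/25 + 3*exp(3*s)*cos(4*s)/25 + C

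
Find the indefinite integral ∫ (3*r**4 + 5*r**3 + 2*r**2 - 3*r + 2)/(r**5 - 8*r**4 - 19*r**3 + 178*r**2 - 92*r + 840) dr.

2999*log(r - 7)/212 - 628*log(r - 6)/55 + 439*log(r + 5)/1276 - 277*log(r**2 + 4)/7685 + 1581*atan(r/2)/15370 + C

Factor the denominator: (r - 7)*(r - 6)*(r + 5)*(r**2 + 4).
Partial-fraction decomposition: -(554*r - 1581)/(7685*(r**2 + 4)) + 439/(1276*(r + 5)) - 628/(55*(r - 6)) + 2999/(212*(r - 7)).
Integrate each term; A/(r−a) gives A·log|r−a|; the (Br+D)/(r²+p²) term gives a log and an atan.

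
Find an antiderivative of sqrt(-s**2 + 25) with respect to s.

s*sqrt(-s**2 + 25)/2 + 25*asin(s/5)/2 + C

Substitute s = 5·sin(θ), so ds = 5·cos(θ) dθ and the radical becomes sqrt(-s**2 + 25) = 5·cos(θ) by the Pythagorean identity.
Integrate the resulting trig expression in θ, then back-substitute θ = asin(s/5), sin(θ) = s/5, cos(θ) = sqrt(-s**2 + 25)/5 (absorbing any constant into C).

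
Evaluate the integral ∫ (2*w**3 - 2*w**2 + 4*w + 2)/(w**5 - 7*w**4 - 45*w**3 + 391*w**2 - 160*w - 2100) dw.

Factor the denominator: (w - 6)*(w - 5)**2*(w + 2)*(w + 7).
Partial-fraction decomposition: -9/(104*(w + 7)) + 3/(196*(w + 2)) - 1427/(392*(w - 5)) - 37/(14*(w - 5)**2) + 193/(52*(w - 6)).
Integrate each term; A/(w−a) gives A·log|w−a|; A/(w−a)² gives −A/(w−a).

193*log(w - 6)/52 - 1427*log(w - 5)/392 + 3*log(w + 2)/196 - 9*log(w + 7)/104 + 37/(14*w - 70) + C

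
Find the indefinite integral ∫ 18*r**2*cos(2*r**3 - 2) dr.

Let u = 2*r**3 - 2, so du = (6*r**2) dr.
Rewriting, the integral becomes 3·∫ cos(u) du = 3·sin(u).
Substituting back, u = 2*r**3 - 2.

3*sin(2*r**3 - 2) + C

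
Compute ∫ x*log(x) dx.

x**2*log(x)/2 - x**2/4 + C

Use integration by parts with u = log(x), dv = x dx.
Then du = 1/x dx and v = x**2/2.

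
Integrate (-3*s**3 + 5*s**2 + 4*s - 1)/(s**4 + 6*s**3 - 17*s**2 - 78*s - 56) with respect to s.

-97*log(s - 4)/330 - log(s + 1)/10 + 7*log(s + 2)/6 - 83*log(s + 7)/22 + C

Factor the denominator: (s - 4)*(s + 1)*(s + 2)*(s + 7).
Partial-fraction decomposition: -83/(22*(s + 7)) + 7/(6*(s + 2)) - 1/(10*(s + 1)) - 97/(330*(s - 4)).
Integrate each term: A/(s−a) contributes A·log|s−a|.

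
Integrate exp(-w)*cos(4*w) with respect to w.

Let I denote the integral. Integrate by parts with u = cos(4*w), dv = exp(-w) dw, so v = -exp(-w): I = -exp(-w)*cos(4*w) − 4·∫ exp(-w)*sin(4*w) dw.
Apply parts again with u = sin(4*w), dv = exp(-w) dw: ∫ exp(-w)*sin(4*w) dw = -exp(-w)*sin(4*w) + 4·I. Substituting back brings back I: I = 4*exp(-w)*sin(4*w) - exp(-w)*cos(4*w) − 16·I.
Solving for I: (1 + 16)·I equals the remaining terms, so I = (1/17)·(4*exp(-w)*sin(4*w) - exp(-w)*cos(4*w)).

4*exp(-w)*sin(4*w)/17 - exp(-w)*cos(4*w)/17 + C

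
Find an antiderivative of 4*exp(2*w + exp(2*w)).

2*exp(exp(2*w)) + C

Let u = exp(2*w), so du = (2*exp(2*w)) dw.
Rewriting, the integral becomes 2·∫ e^u du = 2·e^u.
Substituting back, u = exp(2*w).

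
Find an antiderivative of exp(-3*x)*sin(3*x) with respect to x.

-exp(-3*x)*sin(3*x)/6 - exp(-3*x)*cos(3*x)/6 + C

Let I denote the integral. Integrate by parts with u = sin(3*x), dv = exp(-3*x) dx, so v = -exp(-3*x)/3: I = -exp(-3*x)*sin(3*x)/3 + ∫ exp(-3*x)*cos(3*x) dx.
Apply parts again with u = cos(3*x), dv = exp(-3*x) dx: ∫ exp(-3*x)*cos(3*x) dx = -exp(-3*x)*cos(3*x)/3 − I. Substituting back brings back I: I = -exp(-3*x)*sin(3*x)/3 - exp(-3*x)*cos(3*x)/3 − I.
Solving for I: (1 + 1)·I equals the remaining terms, so I = (1/2)·(-exp(-3*x)*sin(3*x)/3 - exp(-3*x)*cos(3*x)/3).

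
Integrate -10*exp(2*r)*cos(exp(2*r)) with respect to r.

Let u = exp(2*r), so du = (2*exp(2*r)) dr.
Rewriting, the integral becomes -5·∫ cos(u) du = -5·sin(u).
Substituting back, u = exp(2*r).

-5*sin(exp(2*r)) + C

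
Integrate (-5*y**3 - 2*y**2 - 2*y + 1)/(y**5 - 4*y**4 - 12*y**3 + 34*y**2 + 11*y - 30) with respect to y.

-19*log(y - 5)/16 + 17*log(y - 2)/15 - log(y - 1)/4 - log(y + 1)/12 + 31*log(y + 3)/80 + C

Factor the denominator: (y - 5)*(y - 2)*(y - 1)*(y + 1)*(y + 3).
Partial-fraction decomposition: 31/(80*(y + 3)) - 1/(12*(y + 1)) - 1/(4*(y - 1)) + 17/(15*(y - 2)) - 19/(16*(y - 5)).
Integrate each term: A/(y−a) contributes A·log|y−a|.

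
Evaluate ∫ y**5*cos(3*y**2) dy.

y**4*sin(3*y**2)/6 + y**2*cos(3*y**2)/9 - sin(3*y**2)/27 + C

Let u = y², du = 2y dy; rewrite as (1/2)∫ u^2·cos(3u) du.
Now integrate by parts 2 times.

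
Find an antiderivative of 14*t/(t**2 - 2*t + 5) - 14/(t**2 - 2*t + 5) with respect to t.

7*log(t**2 - 2*t + 5) + C

Let u = t**2 - 2*t + 5, so du = (2*t - 2) dt.
Rewriting, the integral becomes 7·∫ 1/u du = 7·log(u).
Substituting back, u = t**2 - 2*t + 5.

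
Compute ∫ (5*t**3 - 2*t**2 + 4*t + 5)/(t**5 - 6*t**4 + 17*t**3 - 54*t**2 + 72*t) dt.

5*log(t)/72 + 309*log(t - 4)/200 - 45*log(t - 2)/52 - 2191*log(t**2 + 9)/5850 + 179*atan(t/3)/975 + C

Factor the denominator: t*(t - 4)*(t - 2)*(t**2 + 9).
Partial-fraction decomposition: -(2191*t - 1611)/(2925*(t**2 + 9)) - 45/(52*(t - 2)) + 309/(200*(t - 4)) + 5/(72*t).
Integrate each term; A/(t−a) gives A·log|t−a|; the (Bt+D)/(t²+p²) term gives a log and an atan.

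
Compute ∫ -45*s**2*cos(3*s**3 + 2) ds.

Let u = 3*s**3 + 2, so du = (9*s**2) ds.
Rewriting, the integral becomes -5·∫ cos(u) du = -5·sin(u).
Substituting back, u = 3*s**3 + 2.

-5*sin(3*s**3 + 2) + C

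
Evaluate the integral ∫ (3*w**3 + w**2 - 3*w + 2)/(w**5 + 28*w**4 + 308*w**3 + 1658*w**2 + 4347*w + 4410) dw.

-61*log(w + 3)/96 + 333*log(w + 5)/8 - 592*log(w + 6)/3 + 5003*log(w + 7)/32 - 957/(8*w + 56) + C

Factor the denominator: (w + 3)*(w + 5)*(w + 6)*(w + 7)**2.
Partial-fraction decomposition: 5003/(32*(w + 7)) + 957/(8*(w + 7)**2) - 592/(3*(w + 6)) + 333/(8*(w + 5)) - 61/(96*(w + 3)).
Integrate each term; A/(w−a) gives A·log|w−a|; A/(w−a)² gives −A/(w−a).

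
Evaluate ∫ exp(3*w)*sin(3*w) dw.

exp(3*w)*sin(3*w)/6 - exp(3*w)*cos(3*w)/6 + C

Let I denote the integral. Integrate by parts with u = sin(3*w), dv = exp(3*w) dw, so v = exp(3*w)/3: I = exp(3*w)*sin(3*w)/3 − ∫ exp(3*w)*cos(3*w) dw.
Apply parts again with u = cos(3*w), dv = exp(3*w) dw: ∫ exp(3*w)*cos(3*w) dw = exp(3*w)*cos(3*w)/3 + I. Substituting back brings back I: I = exp(3*w)*sin(3*w)/3 - exp(3*w)*cos(3*w)/3 − I.
Solving for I: (1 + 1)·I equals the remaining terms, so I = (1/2)·(exp(3*w)*sin(3*w)/3 - exp(3*w)*cos(3*w)/3).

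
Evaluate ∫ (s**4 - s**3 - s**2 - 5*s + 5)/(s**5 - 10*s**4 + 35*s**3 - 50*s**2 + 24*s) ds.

Factor the denominator: s*(s - 4)*(s - 3)*(s - 2)*(s - 1).
Partial-fraction decomposition: 1/(6*(s - 1)) - 1/(4*(s - 2)) - 35/(6*(s - 3)) + 161/(24*(s - 4)) + 5/(24*s).
Integrate each term: A/(s−a) contributes A·log|s−a|.

5*log(s)/24 + 161*log(s - 4)/24 - 35*log(s - 3)/6 - log(s - 2)/4 + log(s - 1)/6 + C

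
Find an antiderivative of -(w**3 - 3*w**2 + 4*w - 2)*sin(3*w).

Use integration by parts with u = w**3 - 3*w**2 + 4*w - 2, dv = -sin(3*w) dw, so v = cos(3*w)/3.
Apply parts 3 times (tabular method): alternate signs, differentiate u down to 0, integrate dv up.

w**3*cos(3*w)/3 - w**2*sin(3*w)/3 - w**2*cos(3*w) + 2*w*sin(3*w)/3 + 10*w*cos(3*w)/9 - 10*sin(3*w)/27 - 4*cos(3*w)/9 + C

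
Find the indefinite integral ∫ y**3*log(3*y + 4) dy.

y**4*log(3*y + 4)/4 - y**4/16 + y**3/9 - 2*y**2/9 + 16*y/27 - 64*log(3*y + 4)/81 + C

Use integration by parts with u = log(3*y + 4), dv = y**3 dy.
Then du = 3/(3*y + 4) dy and v = y**4/4.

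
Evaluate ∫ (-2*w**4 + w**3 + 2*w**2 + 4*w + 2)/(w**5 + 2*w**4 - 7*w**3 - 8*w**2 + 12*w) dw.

Factor the denominator: w*(w - 2)*(w - 1)*(w + 2)*(w + 3).
Partial-fraction decomposition: -181/(60*(w + 3)) + 19/(12*(w + 2)) - 7/(12*(w - 1)) - 3/(20*(w - 2)) + 1/(6*w).
Integrate each term: A/(w−a) contributes A·log|w−a|.

log(w)/6 - 3*log(w - 2)/20 - 7*log(w - 1)/12 + 19*log(w + 2)/12 - 181*log(w + 3)/60 + C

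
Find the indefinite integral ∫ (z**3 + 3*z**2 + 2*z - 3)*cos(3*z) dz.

z**3*sin(3*z)/3 + z**2*sin(3*z) + z**2*cos(3*z)/3 + 4*z*sin(3*z)/9 + 2*z*cos(3*z)/3 - 11*sin(3*z)/9 + 4*cos(3*z)/27 + C

Use integration by parts with u = z**3 + 3*z**2 + 2*z - 3, dv = cos(3*z) dz, so v = sin(3*z)/3.
Apply parts 3 times (tabular method): alternate signs, differentiate u down to 0, integrate dv up.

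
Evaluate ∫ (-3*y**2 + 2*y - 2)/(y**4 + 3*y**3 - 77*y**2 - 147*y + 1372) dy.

-45*log(y - 7)/196 + 14*log(y - 4)/121 + 2701*log(y + 7)/23716 + 163/(154*y + 1078) + C

Factor the denominator: (y - 7)*(y - 4)*(y + 7)**2.
Partial-fraction decomposition: 2701/(23716*(y + 7)) - 163/(154*(y + 7)**2) + 14/(121*(y - 4)) - 45/(196*(y - 7)).
Integrate each term; A/(y−a) gives A·log|y−a|; A/(y−a)² gives −A/(y−a).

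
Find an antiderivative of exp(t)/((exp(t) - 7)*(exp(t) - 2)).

Let u = e^t, du = e^t dt.
The integral becomes ∫ du/((u-2)(u-7)); decompose into partial fractions.

log(exp(t) - 7)/5 - log(exp(t) - 2)/5 + C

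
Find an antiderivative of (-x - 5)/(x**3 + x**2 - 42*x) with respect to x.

5*log(x)/42 - 11*log(x - 6)/78 + 2*log(x + 7)/91 + C

Factor the denominator: x*(x - 6)*(x + 7).
Partial-fraction decomposition: 2/(91*(x + 7)) - 11/(78*(x - 6)) + 5/(42*x).
Integrate each term: A/(x−a) contributes A·log|x−a|.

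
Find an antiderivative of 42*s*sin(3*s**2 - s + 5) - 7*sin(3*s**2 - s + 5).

Let u = 3*s**2 - s + 5, so du = (6*s - 1) ds.
Rewriting, the integral becomes 7·∫ sin(u) du = 7·-cos(u).
Substituting back, u = 3*s**2 - s + 5.

-7*cos(3*s**2 - s + 5) + C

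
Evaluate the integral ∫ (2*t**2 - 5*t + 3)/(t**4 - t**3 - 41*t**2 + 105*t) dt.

Factor the denominator: t*(t - 5)*(t - 3)*(t + 7).
Partial-fraction decomposition: -17/(105*(t + 7)) - 1/(10*(t - 3)) + 7/(30*(t - 5)) + 1/(35*t).
Integrate each term: A/(t−a) contributes A·log|t−a|.

log(t)/35 + 7*log(t - 5)/30 - log(t - 3)/10 - 17*log(t + 7)/105 + C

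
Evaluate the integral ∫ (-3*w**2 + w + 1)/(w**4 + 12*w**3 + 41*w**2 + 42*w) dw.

log(w)/42 + 13*log(w + 2)/10 - 29*log(w + 3)/12 + 153*log(w + 7)/140 + C

Factor the denominator: w*(w + 2)*(w + 3)*(w + 7).
Partial-fraction decomposition: 153/(140*(w + 7)) - 29/(12*(w + 3)) + 13/(10*(w + 2)) + 1/(42*w).
Integrate each term: A/(w−a) contributes A·log|w−a|.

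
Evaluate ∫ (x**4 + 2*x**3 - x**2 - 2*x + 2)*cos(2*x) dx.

Use integration by parts with u = x**4 + 2*x**3 - x**2 - 2*x + 2, dv = cos(2*x) dx, so v = sin(2*x)/2.
Apply parts 4 times (tabular method): alternate signs, differentiate u down to 0, integrate dv up.

x**4*sin(2*x)/2 + x**3*sin(2*x) + x**3*cos(2*x) - 2*x**2*sin(2*x) + 3*x**2*cos(2*x)/2 - 5*x*sin(2*x)/2 - 2*x*cos(2*x) + 2*sin(2*x) - 5*cos(2*x)/4 + C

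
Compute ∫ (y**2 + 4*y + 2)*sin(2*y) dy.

-y**2*cos(2*y)/2 + y*sin(2*y)/2 - 2*y*cos(2*y) + sin(2*y) - 3*cos(2*y)/4 + C

Use integration by parts with u = y**2 + 4*y + 2, dv = sin(2*y) dy, so v = -cos(2*y)/2.
Apply parts 2 times (tabular method): alternate signs, differentiate u down to 0, integrate dv up.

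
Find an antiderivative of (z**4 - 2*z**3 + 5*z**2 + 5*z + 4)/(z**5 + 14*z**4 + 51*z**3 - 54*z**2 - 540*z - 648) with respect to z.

Factor the denominator: (z - 3)*(z + 2)*(z + 3)*(z + 6)**2.
Partial-fraction decomposition: -3095/(1944*(z + 6)) - 941/(54*(z + 6)**2) + 169/(54*(z + 3)) - 23/(40*(z + 2)) + 91/(2430*(z - 3)).
Integrate each term; A/(z−a) gives A·log|z−a|; A/(z−a)² gives −A/(z−a).

91*log(z - 3)/2430 - 23*log(z + 2)/40 + 169*log(z + 3)/54 - 3095*log(z + 6)/1944 + 941/(54*z + 324) + C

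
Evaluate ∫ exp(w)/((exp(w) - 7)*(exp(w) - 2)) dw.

log(exp(w) - 7)/5 - log(exp(w) - 2)/5 + C

Let u = e^w, du = e^w dw.
The integral becomes ∫ du/((u-7)(u-2)); decompose into partial fractions.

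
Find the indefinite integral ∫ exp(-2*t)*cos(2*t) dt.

exp(-2*t)*sin(2*t)/4 - exp(-2*t)*cos(2*t)/4 + C

Let I denote the integral. Integrate by parts with u = cos(2*t), dv = exp(-2*t) dt, so v = -exp(-2*t)/2: I = -exp(-2*t)*cos(2*t)/2 − ∫ exp(-2*t)*sin(2*t) dt.
Apply parts again with u = sin(2*t), dv = exp(-2*t) dt: ∫ exp(-2*t)*sin(2*t) dt = -exp(-2*t)*sin(2*t)/2 + I. Substituting back brings back I: I = exp(-2*t)*sin(2*t)/2 - exp(-2*t)*cos(2*t)/2 − I.
Solving for I: (1 + 1)·I equals the remaining terms, so I = (1/2)·(exp(-2*t)*sin(2*t)/2 - exp(-2*t)*cos(2*t)/2).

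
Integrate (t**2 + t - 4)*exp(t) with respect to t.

Use integration by parts with u = t**2 + t - 4, dv = exp(t) dt, so v = exp(t).
Apply parts 2 times (tabular method): alternate signs, differentiate u down to 0, integrate dv up.

(t**2 - t - 3)*exp(t) + C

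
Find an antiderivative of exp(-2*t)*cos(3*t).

Let I denote the integral. Integrate by parts with u = cos(3*t), dv = exp(-2*t) dt, so v = -exp(-2*t)/2: I = -exp(-2*t)*cos(3*t)/2 − (3/2)·∫ exp(-2*t)*sin(3*t) dt.
Apply parts again with u = sin(3*t), dv = exp(-2*t) dt: ∫ exp(-2*t)*sin(3*t) dt = -exp(-2*t)*sin(3*t)/2 + (3/2)·I. Substituting back brings back I: I = 3*exp(-2*t)*sin(3*t)/4 - exp(-2*t)*cos(3*t)/2 − (9/4)·I.
Solving for I: (1 + 9/4)·I equals the remaining terms, so I = (4/13)·(3*exp(-2*t)*sin(3*t)/4 - exp(-2*t)*cos(3*t)/2).

3*exp(-2*t)*sin(3*t)/13 - 2*exp(-2*t)*cos(3*t)/13 + C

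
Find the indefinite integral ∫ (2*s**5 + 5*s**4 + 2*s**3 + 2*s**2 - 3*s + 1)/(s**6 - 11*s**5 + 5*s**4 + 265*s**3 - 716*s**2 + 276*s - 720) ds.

-2517817*log(s - 6)/662596 + 1159*log(s - 4)/204 + 1103*log(s + 5)/9438 + 1021*log(s**2 + 1)/1210196 - 3753*atan(s)/605098 - 22519/(814*s - 4884) + C

Factor the denominator: (s - 6)**2*(s - 4)*(s + 5)*(s**2 + 1).
Partial-fraction decomposition: (1021*s - 3753)/(605098*(s**2 + 1)) + 1103/(9438*(s + 5)) + 1159/(204*(s - 4)) - 2517817/(662596*(s - 6)) + 22519/(814*(s - 6)**2).
Integrate each term; A/(s−a) gives A·log|s−a|; the (Bs+D)/(s²+p²) term gives a log and an atan.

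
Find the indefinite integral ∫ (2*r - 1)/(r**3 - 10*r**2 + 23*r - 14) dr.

Factor the denominator: (r - 7)*(r - 2)*(r - 1).
Partial-fraction decomposition: 1/(6*(r - 1)) - 3/(5*(r - 2)) + 13/(30*(r - 7)).
Integrate each term: A/(r−a) contributes A·log|r−a|.

13*log(r - 7)/30 - 3*log(r - 2)/5 + log(r - 1)/6 + C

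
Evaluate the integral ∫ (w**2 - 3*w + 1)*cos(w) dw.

w**2*sin(w) - 3*w*sin(w) + 2*w*cos(w) - sin(w) - 3*cos(w) + C

Use integration by parts with u = w**2 - 3*w + 1, dv = cos(w) dw, so v = sin(w).
Apply parts 2 times (tabular method): alternate signs, differentiate u down to 0, integrate dv up.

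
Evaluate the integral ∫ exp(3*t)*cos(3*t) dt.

exp(3*t)*sin(3*t)/6 + exp(3*t)*cos(3*t)/6 + C

Let I denote the integral. Integrate by parts with u = cos(3*t), dv = exp(3*t) dt, so v = exp(3*t)/3: I = exp(3*t)*cos(3*t)/3 + ∫ exp(3*t)*sin(3*t) dt.
Apply parts again with u = sin(3*t), dv = exp(3*t) dt: ∫ exp(3*t)*sin(3*t) dt = exp(3*t)*sin(3*t)/3 − I. Substituting back brings back I: I = exp(3*t)*sin(3*t)/3 + exp(3*t)*cos(3*t)/3 − I.
Solving for I: (1 + 1)·I equals the remaining terms, so I = (1/2)·(exp(3*t)*sin(3*t)/3 + exp(3*t)*cos(3*t)/3).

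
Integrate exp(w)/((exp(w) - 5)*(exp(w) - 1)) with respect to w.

Let u = e^w, du = e^w dw.
The integral becomes ∫ du/((u-5)(u-1)); decompose into partial fractions.

log(exp(w) - 5)/4 - log(exp(w) - 1)/4 + C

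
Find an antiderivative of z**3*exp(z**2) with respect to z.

(z**2 - 1)*exp(z**2)/2 + C

Let u = z², du = 2z dz; rewrite as (1/2)∫ u^1·exp(1u) du.
Now integrate by parts 1 time.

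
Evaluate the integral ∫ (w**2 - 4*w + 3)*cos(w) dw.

Use integration by parts with u = w**2 - 4*w + 3, dv = cos(w) dw, so v = sin(w).
Apply parts 2 times (tabular method): alternate signs, differentiate u down to 0, integrate dv up.

w**2*sin(w) - 4*w*sin(w) + 2*w*cos(w) + sin(w) - 4*cos(w) + C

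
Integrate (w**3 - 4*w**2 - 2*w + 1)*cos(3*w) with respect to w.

w**3*sin(3*w)/3 - 4*w**2*sin(3*w)/3 + w**2*cos(3*w)/3 - 8*w*sin(3*w)/9 - 8*w*cos(3*w)/9 + 17*sin(3*w)/27 - 8*cos(3*w)/27 + C

Use integration by parts with u = w**3 - 4*w**2 - 2*w + 1, dv = cos(3*w) dw, so v = sin(3*w)/3.
Apply parts 3 times (tabular method): alternate signs, differentiate u down to 0, integrate dv up.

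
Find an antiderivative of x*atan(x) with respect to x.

Use integration by parts with u = arctan(x), dv = x dx.
Then du = 1/(x**2 + 1) dx.

x**2*atan(x)/2 - x/2 + atan(x)/2 + C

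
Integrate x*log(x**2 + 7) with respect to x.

Let u = x**2 + 7, so du = (2*x) dx.
The integral becomes (1/2)·∫ log(u) du; integrate by parts with u′=log(u), dv′=du.

x**2*log(x**2 + 7)/2 - x**2/2 + 7*log(x**2 + 7)/2 + C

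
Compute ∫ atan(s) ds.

s*atan(s) - log(s**2 + 1)/2 + C

Use integration by parts with u = arctan(s), dv = ds.
Then du = 1/(s**2 + 1) ds.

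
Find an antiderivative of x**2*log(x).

Use integration by parts with u = log(x), dv = x**2 dx.
Then du = 1/x dx and v = x**3/3.

x**3*log(x)/3 - x**3/9 + C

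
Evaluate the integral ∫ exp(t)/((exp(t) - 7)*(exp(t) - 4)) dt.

log(exp(t) - 7)/3 - log(exp(t) - 4)/3 + C

Let u = e^t, du = e^t dt.
The integral becomes ∫ du/((u-7)(u-4)); decompose into partial fractions.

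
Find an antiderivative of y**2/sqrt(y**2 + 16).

Substitute y = 4·tan(θ), so dy = 4·sec(θ)^2 dθ and the radical becomes sqrt(y**2 + 16) = 4·sec(θ) by the Pythagorean identity.
Integrate the resulting trig expression in θ, then back-substitute tan(θ) = y/4, sec(θ) = sqrt(y**2 + 16)/4 (absorbing any constant into C).

y*sqrt(y**2 + 16)/2 - 8*log(y + sqrt(y**2 + 16)) + C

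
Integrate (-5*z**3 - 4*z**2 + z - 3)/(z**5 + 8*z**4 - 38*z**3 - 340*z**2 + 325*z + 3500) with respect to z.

Factor the denominator: (z - 5)*(z - 4)*(z + 5)**2*(z + 7).
Partial-fraction decomposition: 503/(176*(z + 7)) - 21751/(8100*(z + 5)) + 517/(180*(z + 5)**2) + 383/(891*(z - 4)) - 241/(400*(z - 5)).
Integrate each term; A/(z−a) gives A·log|z−a|; A/(z−a)² gives −A/(z−a).

-241*log(z - 5)/400 + 383*log(z - 4)/891 - 21751*log(z + 5)/8100 + 503*log(z + 7)/176 - 517/(180*z + 900) + C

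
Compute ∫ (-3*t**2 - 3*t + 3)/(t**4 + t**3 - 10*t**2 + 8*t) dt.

3*log(t)/8 - 5*log(t - 2)/4 + 3*log(t - 1)/5 + 11*log(t + 4)/40 + C

Factor the denominator: t*(t - 2)*(t - 1)*(t + 4).
Partial-fraction decomposition: 11/(40*(t + 4)) + 3/(5*(t - 1)) - 5/(4*(t - 2)) + 3/(8*t).
Integrate each term: A/(t−a) contributes A·log|t−a|.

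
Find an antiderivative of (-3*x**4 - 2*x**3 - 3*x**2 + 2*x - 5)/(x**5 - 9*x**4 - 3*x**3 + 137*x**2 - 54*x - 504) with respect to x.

Factor the denominator: (x - 7)*(x - 4)*(x - 3)*(x + 2)*(x + 3).
Partial-fraction decomposition: -227/(420*(x + 3)) + 53/(270*(x + 2)) - 323/(120*(x - 3)) + 941/(126*(x - 4)) - 8027/(1080*(x - 7)).
Integrate each term: A/(x−a) contributes A·log|x−a|.

-8027*log(x - 7)/1080 + 941*log(x - 4)/126 - 323*log(x - 3)/120 + 53*log(x + 2)/270 - 227*log(x + 3)/420 + C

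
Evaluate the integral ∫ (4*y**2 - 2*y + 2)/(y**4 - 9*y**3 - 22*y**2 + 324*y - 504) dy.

Factor the denominator: (y - 7)*(y - 6)*(y - 2)*(y + 6).
Partial-fraction decomposition: -79/(624*(y + 6)) + 7/(80*(y - 2)) - 67/(24*(y - 6)) + 184/(65*(y - 7)).
Integrate each term: A/(y−a) contributes A·log|y−a|.

184*log(y - 7)/65 - 67*log(y - 6)/24 + 7*log(y - 2)/80 - 79*log(y + 6)/624 + C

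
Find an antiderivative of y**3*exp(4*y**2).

Let u = y², du = 2y dy; rewrite as (1/2)∫ u^1·exp(4u) du.
Now integrate by parts 1 time.

(4*y**2 - 1)*exp(4*y**2)/32 + C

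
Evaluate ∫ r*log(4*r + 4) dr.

r**2*log(4*r + 4)/2 - r**2/4 + r/2 - log(r + 1)/2 + C

Use integration by parts with u = log(4*r + 4), dv = r dr.
Then du = 4/(4*r + 4) dr and v = r**2/2.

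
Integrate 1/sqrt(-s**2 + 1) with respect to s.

asin(s) + C

Substitute s = sin(θ), so ds = cos(θ) dθ and the radical becomes sqrt(-s**2 + 1) = cos(θ) by the Pythagorean identity.
Integrate the resulting trig expression in θ, then back-substitute θ = asin(s), sin(θ) = s, cos(θ) = sqrt(-s**2 + 1) (absorbing any constant into C).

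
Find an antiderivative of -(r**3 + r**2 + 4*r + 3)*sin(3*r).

Use integration by parts with u = r**3 + r**2 + 4*r + 3, dv = -sin(3*r) dr, so v = cos(3*r)/3.
Apply parts 3 times (tabular method): alternate signs, differentiate u down to 0, integrate dv up.

r**3*cos(3*r)/3 - r**2*sin(3*r)/3 + r**2*cos(3*r)/3 - 2*r*sin(3*r)/9 + 10*r*cos(3*r)/9 - 10*sin(3*r)/27 + 25*cos(3*r)/27 + C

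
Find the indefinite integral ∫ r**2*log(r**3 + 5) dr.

Let u = r**3 + 5, so du = (3*r**2) dr.
The integral becomes (1/3)·∫ log(u) du; integrate by parts with u′=log(u), dv′=du.

r**3*log(r**3 + 5)/3 - r**3/3 + 5*log(r**3 + 5)/3 + C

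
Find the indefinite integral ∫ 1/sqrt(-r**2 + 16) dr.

asin(r/4) + C

Substitute r = 4·sin(θ), so dr = 4·cos(θ) dθ and the radical becomes sqrt(-r**2 + 16) = 4·cos(θ) by the Pythagorean identity.
Integrate the resulting trig expression in θ, then back-substitute θ = asin(r/4), sin(θ) = r/4, cos(θ) = sqrt(-r**2 + 16)/4 (absorbing any constant into C).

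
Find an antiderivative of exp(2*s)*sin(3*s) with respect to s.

Let I denote the integral. Integrate by parts with u = sin(3*s), dv = exp(2*s) ds, so v = exp(2*s)/2: I = exp(2*s)*sin(3*s)/2 − (3/2)·∫ exp(2*s)*cos(3*s) ds.
Apply parts again with u = cos(3*s), dv = exp(2*s) ds: ∫ exp(2*s)*cos(3*s) ds = exp(2*s)*cos(3*s)/2 + (3/2)·I. Substituting back brings back I: I = exp(2*s)*sin(3*s)/2 - 3*exp(2*s)*cos(3*s)/4 − (9/4)·I.
Solving for I: (1 + 9/4)·I equals the remaining terms, so I = (4/13)·(exp(2*s)*sin(3*s)/2 - 3*exp(2*s)*cos(3*s)/4).

2*exp(2*s)*sin(3*s)/13 - 3*exp(2*s)*cos(3*s)/13 + C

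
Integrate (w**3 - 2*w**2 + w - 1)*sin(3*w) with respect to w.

-w**3*cos(3*w)/3 + w**2*sin(3*w)/3 + 2*w**2*cos(3*w)/3 - 4*w*sin(3*w)/9 - w*cos(3*w)/9 + sin(3*w)/27 + 5*cos(3*w)/27 + C

Use integration by parts with u = w**3 - 2*w**2 + w - 1, dv = sin(3*w) dw, so v = -cos(3*w)/3.
Apply parts 3 times (tabular method): alternate signs, differentiate u down to 0, integrate dv up.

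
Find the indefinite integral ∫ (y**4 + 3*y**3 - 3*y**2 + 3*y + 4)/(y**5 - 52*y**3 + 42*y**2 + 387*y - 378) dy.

1858*log(y - 6)/1755 - 37*log(y - 3)/90 + log(y - 1)/40 + log(y + 3)/27 + 151*log(y + 7)/520 + C

Factor the denominator: (y - 6)*(y - 3)*(y - 1)*(y + 3)*(y + 7).
Partial-fraction decomposition: 151/(520*(y + 7)) + 1/(27*(y + 3)) + 1/(40*(y - 1)) - 37/(90*(y - 3)) + 1858/(1755*(y - 6)).
Integrate each term: A/(y−a) contributes A·log|y−a|.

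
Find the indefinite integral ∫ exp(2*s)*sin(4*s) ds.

Let I denote the integral. Integrate by parts with u = sin(4*s), dv = exp(2*s) ds, so v = exp(2*s)/2: I = exp(2*s)*sin(4*s)/2 − 2·∫ exp(2*s)*cos(4*s) ds.
Apply parts again with u = cos(4*s), dv = exp(2*s) ds: ∫ exp(2*s)*cos(4*s) ds = exp(2*s)*cos(4*s)/2 + 2·I. Substituting back brings back I: I = exp(2*s)*sin(4*s)/2 - exp(2*s)*cos(4*s) − 4·I.
Solving for I: (1 + 4)·I equals the remaining terms, so I = (1/5)·(exp(2*s)*sin(4*s)/2 - exp(2*s)*cos(4*s)).

exp(2*s)*sin(4*s)/10 - exp(2*s)*cos(4*s)/5 + C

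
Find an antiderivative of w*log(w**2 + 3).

Let u = w**2 + 3, so du = (2*w) dw.
The integral becomes (1/2)·∫ log(u) du; integrate by parts with u′=log(u), dv′=du.

w**2*log(w**2 + 3)/2 - w**2/2 + 3*log(w**2 + 3)/2 + C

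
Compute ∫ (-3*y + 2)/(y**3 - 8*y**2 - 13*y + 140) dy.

-19*log(y - 7)/22 + 13*log(y - 5)/18 + 14*log(y + 4)/99 + C

Factor the denominator: (y - 7)*(y - 5)*(y + 4).
Partial-fraction decomposition: 14/(99*(y + 4)) + 13/(18*(y - 5)) - 19/(22*(y - 7)).
Integrate each term: A/(y−a) contributes A·log|y−a|.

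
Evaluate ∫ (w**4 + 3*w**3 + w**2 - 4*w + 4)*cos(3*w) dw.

w**4*sin(3*w)/3 + w**3*sin(3*w) + 4*w**3*cos(3*w)/9 - w**2*sin(3*w)/9 + w**2*cos(3*w) - 2*w*sin(3*w) - 2*w*cos(3*w)/27 + 110*sin(3*w)/81 - 2*cos(3*w)/3 + C

Use integration by parts with u = w**4 + 3*w**3 + w**2 - 4*w + 4, dv = cos(3*w) dw, so v = sin(3*w)/3.
Apply parts 4 times (tabular method): alternate signs, differentiate u down to 0, integrate dv up.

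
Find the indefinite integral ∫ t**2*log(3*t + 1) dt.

Use integration by parts with u = log(3*t + 1), dv = t**2 dt.
Then du = 3/(3*t + 1) dt and v = t**3/3.

t**3*log(3*t + 1)/3 - t**3/9 + t**2/18 - t/27 + log(3*t + 1)/81 + C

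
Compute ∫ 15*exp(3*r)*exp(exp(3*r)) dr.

5*exp(exp(3*r)) + C

Let u = exp(3*r), so du = (3*exp(3*r)) dr.
Rewriting, the integral becomes 5·∫ e^u du = 5·e^u.
Substituting back, u = exp(3*r).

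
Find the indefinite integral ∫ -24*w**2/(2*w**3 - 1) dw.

-4*log(2*w**3 - 1) + C

Let u = 2*w**3 - 1, so du = (6*w**2) dw.
Rewriting, the integral becomes -4·∫ 1/u du = -4·log(u).
Substituting back, u = 2*w**3 - 1.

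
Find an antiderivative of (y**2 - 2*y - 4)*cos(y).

Use integration by parts with u = y**2 - 2*y - 4, dv = cos(y) dy, so v = sin(y).
Apply parts 2 times (tabular method): alternate signs, differentiate u down to 0, integrate dv up.

y**2*sin(y) - 2*y*sin(y) + 2*y*cos(y) - 6*sin(y) - 2*cos(y) + C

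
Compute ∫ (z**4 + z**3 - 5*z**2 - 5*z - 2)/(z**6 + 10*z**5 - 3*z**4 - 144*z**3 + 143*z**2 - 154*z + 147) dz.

23*log(z - 3)/1000 + 5*log(z - 1)/128 - 22777*log(z + 7)/400000 - 8*log(z**2 + 1)/3125 + 199*atan(z)/6250 - 923/(2000*z + 14000) + C

Factor the denominator: (z - 3)*(z - 1)*(z + 7)**2*(z**2 + 1).
Partial-fraction decomposition: -(32*z - 199)/(6250*(z**2 + 1)) - 22777/(400000*(z + 7)) + 923/(2000*(z + 7)**2) + 5/(128*(z - 1)) + 23/(1000*(z - 3)).
Integrate each term; A/(z−a) gives A·log|z−a|; the (Bz+D)/(z²+p²) term gives a log and an atan.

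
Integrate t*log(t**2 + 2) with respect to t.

t**2*log(t**2 + 2)/2 - t**2/2 + log(t**2 + 2) + C

Let u = t**2 + 2, so du = (2*t) dt.
The integral becomes (1/2)·∫ log(u) du; integrate by parts with u′=log(u), dv′=du.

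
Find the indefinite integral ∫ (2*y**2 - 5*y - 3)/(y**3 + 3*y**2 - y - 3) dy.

Factor the denominator: (y - 1)*(y + 1)*(y + 3).
Partial-fraction decomposition: 15/(4*(y + 3)) - 1/(y + 1) - 3/(4*(y - 1)).
Integrate each term: A/(y−a) contributes A·log|y−a|.

-3*log(y - 1)/4 - log(y + 1) + 15*log(y + 3)/4 + C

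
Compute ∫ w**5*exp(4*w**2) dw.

Let u = w², du = 2w dw; rewrite as (1/2)∫ u^2·exp(4u) du.
Now integrate by parts 2 times.

(8*w**4 - 4*w**2 + 1)*exp(4*w**2)/64 + C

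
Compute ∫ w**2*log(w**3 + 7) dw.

w**3*log(w**3 + 7)/3 - w**3/3 + 7*log(w**3 + 7)/3 + C

Let u = w**3 + 7, so du = (3*w**2) dw.
The integral becomes (1/3)·∫ log(u) du; integrate by parts with u′=log(u), dv′=du.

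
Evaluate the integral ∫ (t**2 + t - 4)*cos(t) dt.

t**2*sin(t) + t*sin(t) + 2*t*cos(t) - 6*sin(t) + cos(t) + C

Use integration by parts with u = t**2 + t - 4, dv = cos(t) dt, so v = sin(t).
Apply parts 2 times (tabular method): alternate signs, differentiate u down to 0, integrate dv up.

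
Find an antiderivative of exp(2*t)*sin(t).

Let I denote the integral. Integrate by parts with u = sin(t), dv = exp(2*t) dt, so v = exp(2*t)/2: I = exp(2*t)*sin(t)/2 − (1/2)·∫ exp(2*t)*cos(t) dt.
Apply parts again with u = cos(t), dv = exp(2*t) dt: ∫ exp(2*t)*cos(t) dt = exp(2*t)*cos(t)/2 + (1/2)·I. Substituting back brings back I: I = exp(2*t)*sin(t)/2 - exp(2*t)*cos(t)/4 − (1/4)·I.
Solving for I: (1 + 1/4)·I equals the remaining terms, so I = (4/5)·(exp(2*t)*sin(t)/2 - exp(2*t)*cos(t)/4).

2*exp(2*t)*sin(t)/5 - exp(2*t)*cos(t)/5 + C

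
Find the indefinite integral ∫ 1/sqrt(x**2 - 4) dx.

log(x + sqrt(x**2 - 4)) + C

Substitute x = 2·sec(θ), so dx = 2·sec(θ)*tan(θ) dθ and the radical becomes sqrt(x**2 - 4) = 2·tan(θ) by the Pythagorean identity.
Integrate the resulting trig expression in θ, then back-substitute sec(θ) = x/2, tan(θ) = sqrt(x**2 - 4)/2 (absorbing any constant into C).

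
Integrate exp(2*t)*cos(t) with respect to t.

exp(2*t)*sin(t)/5 + 2*exp(2*t)*cos(t)/5 + C

Let I denote the integral. Integrate by parts with u = cos(t), dv = exp(2*t) dt, so v = exp(2*t)/2: I = exp(2*t)*cos(t)/2 + (1/2)·∫ exp(2*t)*sin(t) dt.
Apply parts again with u = sin(t), dv = exp(2*t) dt: ∫ exp(2*t)*sin(t) dt = exp(2*t)*sin(t)/2 − (1/2)·I. Substituting back brings back I: I = exp(2*t)*sin(t)/4 + exp(2*t)*cos(t)/2 − (1/4)·I.
Solving for I: (1 + 1/4)·I equals the remaining terms, so I = (4/5)·(exp(2*t)*sin(t)/4 + exp(2*t)*cos(t)/2).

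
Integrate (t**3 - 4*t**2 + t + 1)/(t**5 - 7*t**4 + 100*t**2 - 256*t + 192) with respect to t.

5*log(t - 4)/32 + 5*log(t - 3)/7 - 29*log(t - 2)/36 - 131*log(t + 4)/2016 + 5/(12*t - 24) + C

Factor the denominator: (t - 4)*(t - 3)*(t - 2)**2*(t + 4).
Partial-fraction decomposition: -131/(2016*(t + 4)) - 29/(36*(t - 2)) - 5/(12*(t - 2)**2) + 5/(7*(t - 3)) + 5/(32*(t - 4)).
Integrate each term; A/(t−a) gives A·log|t−a|; A/(t−a)² gives −A/(t−a).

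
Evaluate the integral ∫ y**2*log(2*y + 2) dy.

y**3*log(2*y + 2)/3 - y**3/9 + y**2/6 - y/3 + log(y + 1)/3 + C

Use integration by parts with u = log(2*y + 2), dv = y**2 dy.
Then du = 2/(2*y + 2) dy and v = y**3/3.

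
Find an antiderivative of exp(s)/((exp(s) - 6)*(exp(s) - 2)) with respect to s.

Let u = e^s, du = e^s ds.
The integral becomes ∫ du/((u-6)(u-2)); decompose into partial fractions.

log(exp(s) - 6)/4 - log(exp(s) - 2)/4 + C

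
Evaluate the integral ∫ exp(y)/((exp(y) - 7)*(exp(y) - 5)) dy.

log(exp(y) - 7)/2 - log(exp(y) - 5)/2 + C

Let u = e^y, du = e^y dy.
The integral becomes ∫ du/((u-7)(u-5)); decompose into partial fractions.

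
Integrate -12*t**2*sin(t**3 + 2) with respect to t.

4*cos(t**3 + 2) + C

Let u = t**3 + 2, so du = (3*t**2) dt.
Rewriting, the integral becomes -4·∫ sin(u) du = -4·-cos(u).
Substituting back, u = t**3 + 2.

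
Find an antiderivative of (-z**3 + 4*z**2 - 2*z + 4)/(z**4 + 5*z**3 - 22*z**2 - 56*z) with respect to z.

Factor the denominator: z*(z - 4)*(z + 2)*(z + 7).
Partial-fraction decomposition: -557/(385*(z + 7)) + 8/(15*(z + 2)) - 1/(66*(z - 4)) - 1/(14*z).
Integrate each term: A/(z−a) contributes A·log|z−a|.

-log(z)/14 - log(z - 4)/66 + 8*log(z + 2)/15 - 557*log(z + 7)/385 + C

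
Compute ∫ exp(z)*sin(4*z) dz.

exp(z)*sin(4*z)/17 - 4*exp(z)*cos(4*z)/17 + C

Let I denote the integral. Integrate by parts with u = sin(4*z), dv = exp(z) dz, so v = exp(z): I = exp(z)*sin(4*z) − 4·∫ exp(z)*cos(4*z) dz.
Apply parts again with u = cos(4*z), dv = exp(z) dz: ∫ exp(z)*cos(4*z) dz = exp(z)*cos(4*z) + 4·I. Substituting back brings back I: I = exp(z)*sin(4*z) - 4*exp(z)*cos(4*z) − 16·I.
Solving for I: (1 + 16)·I equals the remaining terms, so I = (1/17)·(exp(z)*sin(4*z) - 4*exp(z)*cos(4*z)).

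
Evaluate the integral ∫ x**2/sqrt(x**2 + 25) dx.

x*sqrt(x**2 + 25)/2 - 25*log(x + sqrt(x**2 + 25))/2 + C

Substitute x = 5·tan(θ), so dx = 5·sec(θ)^2 dθ and the radical becomes sqrt(x**2 + 25) = 5·sec(θ) by the Pythagorean identity.
Integrate the resulting trig expression in θ, then back-substitute tan(θ) = x/5, sec(θ) = sqrt(x**2 + 25)/5 (absorbing any constant into C).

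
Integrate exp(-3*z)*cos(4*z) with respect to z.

4*exp(-3*z)*sin(4*z)/25 - 3*exp(-3*z)*cos(4*z)/25 + C

Let I denote the integral. Integrate by parts with u = cos(4*z), dv = exp(-3*z) dz, so v = -exp(-3*z)/3: I = -exp(-3*z)*cos(4*z)/3 − (4/3)·∫ exp(-3*z)*sin(4*z) dz.
Apply parts again with u = sin(4*z), dv = exp(-3*z) dz: ∫ exp(-3*z)*sin(4*z) dz = -exp(-3*z)*sin(4*z)/3 + (4/3)·I. Substituting back brings back I: I = 4*exp(-3*z)*sin(4*z)/9 - exp(-3*z)*cos(4*z)/3 − (16/9)·I.
Solving for I: (1 + 16/9)·I equals the remaining terms, so I = (9/25)·(4*exp(-3*z)*sin(4*z)/9 - exp(-3*z)*cos(4*z)/3).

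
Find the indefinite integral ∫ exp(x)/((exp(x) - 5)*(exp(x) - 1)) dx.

log(exp(x) - 5)/4 - log(exp(x) - 1)/4 + C

Let u = e^x, du = e^x dx.
The integral becomes ∫ du/((u-1)(u-5)); decompose into partial fractions.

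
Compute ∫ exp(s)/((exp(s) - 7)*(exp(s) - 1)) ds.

Let u = e^s, du = e^s ds.
The integral becomes ∫ du/((u-7)(u-1)); decompose into partial fractions.

log(exp(s) - 7)/6 - log(exp(s) - 1)/6 + C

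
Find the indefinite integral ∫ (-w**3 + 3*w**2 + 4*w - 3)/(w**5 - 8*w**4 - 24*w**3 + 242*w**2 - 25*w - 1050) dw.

-19*log(w - 7)/96 + 33*log(w - 5)/280 + 9*log(w - 3)/320 - log(w + 2)/105 + 59*log(w + 5)/960 + C

Factor the denominator: (w - 7)*(w - 5)*(w - 3)*(w + 2)*(w + 5).
Partial-fraction decomposition: 59/(960*(w + 5)) - 1/(105*(w + 2)) + 9/(320*(w - 3)) + 33/(280*(w - 5)) - 19/(96*(w - 7)).
Integrate each term: A/(w−a) contributes A·log|w−a|.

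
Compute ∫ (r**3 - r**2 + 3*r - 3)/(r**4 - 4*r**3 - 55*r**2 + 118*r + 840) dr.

26*log(r - 7)/11 - 39*log(r - 6)/22 - 19*log(r + 4)/22 + 14*log(r + 5)/11 + C

Factor the denominator: (r - 7)*(r - 6)*(r + 4)*(r + 5).
Partial-fraction decomposition: 14/(11*(r + 5)) - 19/(22*(r + 4)) - 39/(22*(r - 6)) + 26/(11*(r - 7)).
Integrate each term: A/(r−a) contributes A·log|r−a|.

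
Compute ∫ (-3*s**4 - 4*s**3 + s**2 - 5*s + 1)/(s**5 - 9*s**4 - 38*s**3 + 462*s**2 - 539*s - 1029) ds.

Factor the denominator: (s - 7)**2*(s - 3)*(s + 1)*(s + 7).
Partial-fraction decomposition: -2873/(5880*(s + 7)) - 1/(192*(s + 1)) - 89/(160*(s - 3)) - 6115/(3136*(s - 7)) - 535/(28*(s - 7)**2).
Integrate each term; A/(s−a) gives A·log|s−a|; A/(s−a)² gives −A/(s−a).

-6115*log(s - 7)/3136 - 89*log(s - 3)/160 - log(s + 1)/192 - 2873*log(s + 7)/5880 + 535/(28*s - 196) + C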